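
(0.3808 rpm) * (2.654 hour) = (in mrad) 3.81e+05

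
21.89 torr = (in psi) 0.4233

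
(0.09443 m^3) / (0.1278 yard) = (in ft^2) 8.698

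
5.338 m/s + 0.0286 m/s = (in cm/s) 536.7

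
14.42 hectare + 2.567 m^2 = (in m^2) 1.442e+05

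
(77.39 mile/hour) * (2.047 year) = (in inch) 8.793e+10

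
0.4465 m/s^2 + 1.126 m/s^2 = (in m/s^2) 1.572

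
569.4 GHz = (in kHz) 5.694e+08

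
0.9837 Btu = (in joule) 1038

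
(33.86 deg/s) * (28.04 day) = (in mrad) 1.432e+09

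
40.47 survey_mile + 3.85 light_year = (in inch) 1.434e+18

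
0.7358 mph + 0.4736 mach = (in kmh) 581.7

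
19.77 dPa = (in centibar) 0.001977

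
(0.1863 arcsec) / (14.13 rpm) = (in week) 1.009e-12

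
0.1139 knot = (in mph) 0.1311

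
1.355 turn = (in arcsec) 1.756e+06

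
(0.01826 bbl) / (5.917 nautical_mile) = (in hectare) 2.649e-11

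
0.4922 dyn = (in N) 4.922e-06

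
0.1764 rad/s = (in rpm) 1.684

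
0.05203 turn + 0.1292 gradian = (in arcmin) 1131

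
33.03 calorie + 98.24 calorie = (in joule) 549.2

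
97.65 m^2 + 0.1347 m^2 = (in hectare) 0.009778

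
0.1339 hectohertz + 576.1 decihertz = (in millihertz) 7.1e+04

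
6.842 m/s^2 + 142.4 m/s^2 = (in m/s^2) 149.2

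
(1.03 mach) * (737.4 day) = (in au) 0.1494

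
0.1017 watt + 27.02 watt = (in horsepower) 0.03637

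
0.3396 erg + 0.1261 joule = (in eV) 7.871e+17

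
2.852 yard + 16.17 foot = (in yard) 8.242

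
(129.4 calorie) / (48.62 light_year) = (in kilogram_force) 1.2e-16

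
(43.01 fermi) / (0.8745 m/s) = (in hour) 1.366e-17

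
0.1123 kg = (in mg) 1.123e+05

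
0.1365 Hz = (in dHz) 1.365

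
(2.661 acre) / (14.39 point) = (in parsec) 6.875e-11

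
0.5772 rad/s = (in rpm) 5.512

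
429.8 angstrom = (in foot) 1.41e-07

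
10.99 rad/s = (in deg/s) 629.7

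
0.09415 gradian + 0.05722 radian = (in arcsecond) 1.211e+04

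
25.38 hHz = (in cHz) 2.538e+05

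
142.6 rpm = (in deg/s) 855.6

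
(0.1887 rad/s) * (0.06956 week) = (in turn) 1263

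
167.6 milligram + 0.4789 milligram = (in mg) 168.1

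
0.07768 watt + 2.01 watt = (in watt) 2.088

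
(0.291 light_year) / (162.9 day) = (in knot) 3.802e+08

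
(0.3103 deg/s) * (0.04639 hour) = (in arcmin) 3109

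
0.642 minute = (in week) 6.369e-05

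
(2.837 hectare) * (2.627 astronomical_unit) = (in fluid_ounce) 3.77e+20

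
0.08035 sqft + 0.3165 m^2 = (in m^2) 0.324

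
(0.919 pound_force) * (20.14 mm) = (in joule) 0.08233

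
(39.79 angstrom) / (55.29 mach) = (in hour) 5.871e-17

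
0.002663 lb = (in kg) 0.001208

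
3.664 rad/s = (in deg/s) 209.9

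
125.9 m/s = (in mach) 0.3698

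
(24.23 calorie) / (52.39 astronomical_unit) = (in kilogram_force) 1.319e-12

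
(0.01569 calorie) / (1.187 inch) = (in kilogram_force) 0.222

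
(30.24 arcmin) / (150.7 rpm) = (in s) 0.0005574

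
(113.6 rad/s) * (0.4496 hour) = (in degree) 1.053e+07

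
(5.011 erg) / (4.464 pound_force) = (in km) 2.524e-11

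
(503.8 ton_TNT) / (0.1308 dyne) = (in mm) 1.612e+21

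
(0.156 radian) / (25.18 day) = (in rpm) 6.847e-07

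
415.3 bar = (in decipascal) 4.153e+08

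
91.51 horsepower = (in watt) 6.824e+04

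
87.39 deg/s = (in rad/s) 1.525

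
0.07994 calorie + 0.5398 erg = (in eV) 2.088e+18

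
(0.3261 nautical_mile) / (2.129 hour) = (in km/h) 0.2837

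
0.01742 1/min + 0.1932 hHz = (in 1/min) 1159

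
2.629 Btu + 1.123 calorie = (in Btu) 2.633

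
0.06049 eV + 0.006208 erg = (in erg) 0.006208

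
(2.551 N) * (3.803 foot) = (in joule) 2.957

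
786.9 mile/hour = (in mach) 1.033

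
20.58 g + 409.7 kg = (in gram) 4.097e+05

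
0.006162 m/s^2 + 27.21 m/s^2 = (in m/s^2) 27.22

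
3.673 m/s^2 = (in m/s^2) 3.673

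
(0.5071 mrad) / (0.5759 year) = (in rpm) 2.666e-10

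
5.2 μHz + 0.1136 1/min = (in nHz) 1.899e+06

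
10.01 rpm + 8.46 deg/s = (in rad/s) 1.196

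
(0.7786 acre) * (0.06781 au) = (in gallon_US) 8.444e+15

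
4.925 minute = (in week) 0.0004886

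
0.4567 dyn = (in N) 4.567e-06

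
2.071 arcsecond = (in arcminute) 0.03452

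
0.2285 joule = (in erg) 2.285e+06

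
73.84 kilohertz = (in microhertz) 7.384e+10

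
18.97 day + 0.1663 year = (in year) 0.2183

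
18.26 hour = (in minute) 1096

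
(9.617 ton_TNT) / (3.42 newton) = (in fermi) 1.177e+25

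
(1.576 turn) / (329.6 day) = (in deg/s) 1.992e-05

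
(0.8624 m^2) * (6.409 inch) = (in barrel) 0.883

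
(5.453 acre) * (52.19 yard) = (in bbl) 6.624e+06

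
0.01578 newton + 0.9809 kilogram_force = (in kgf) 0.9825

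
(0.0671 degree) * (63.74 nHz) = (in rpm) 7.128e-10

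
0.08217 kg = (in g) 82.17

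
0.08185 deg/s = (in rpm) 0.01364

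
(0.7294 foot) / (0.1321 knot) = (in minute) 0.05452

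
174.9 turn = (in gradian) 6.996e+04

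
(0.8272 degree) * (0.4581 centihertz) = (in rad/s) 6.614e-05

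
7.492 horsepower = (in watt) 5587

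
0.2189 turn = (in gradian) 87.56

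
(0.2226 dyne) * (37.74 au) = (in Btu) 1.191e+04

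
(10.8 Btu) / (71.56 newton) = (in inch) 6269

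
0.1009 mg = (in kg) 1.009e-07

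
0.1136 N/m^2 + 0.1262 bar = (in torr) 94.66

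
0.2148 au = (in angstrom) 3.213e+20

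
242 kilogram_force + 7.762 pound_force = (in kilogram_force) 245.5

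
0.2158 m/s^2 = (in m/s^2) 0.2158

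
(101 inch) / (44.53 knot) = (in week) 1.852e-07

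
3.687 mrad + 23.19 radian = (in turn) 3.691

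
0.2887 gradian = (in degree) 0.2598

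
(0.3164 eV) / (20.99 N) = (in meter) 2.415e-21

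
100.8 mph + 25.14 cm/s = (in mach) 0.1331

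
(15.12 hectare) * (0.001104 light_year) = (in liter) 1.579e+21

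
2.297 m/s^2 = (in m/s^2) 2.297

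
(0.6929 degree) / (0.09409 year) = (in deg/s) 2.335e-07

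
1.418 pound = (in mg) 6.432e+05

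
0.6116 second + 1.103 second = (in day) 1.984e-05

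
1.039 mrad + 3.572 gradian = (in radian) 0.05715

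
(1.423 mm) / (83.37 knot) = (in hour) 9.216e-09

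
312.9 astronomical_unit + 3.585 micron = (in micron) 4.681e+19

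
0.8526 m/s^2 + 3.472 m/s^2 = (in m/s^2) 4.325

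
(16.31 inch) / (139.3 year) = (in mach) 2.77e-13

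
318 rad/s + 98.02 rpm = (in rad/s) 328.3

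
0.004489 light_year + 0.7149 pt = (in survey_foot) 1.393e+14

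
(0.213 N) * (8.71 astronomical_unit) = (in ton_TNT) 66.33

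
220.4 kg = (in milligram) 2.204e+08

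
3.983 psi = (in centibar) 27.46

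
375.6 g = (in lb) 0.8281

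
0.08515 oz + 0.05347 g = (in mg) 2467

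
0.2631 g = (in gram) 0.2631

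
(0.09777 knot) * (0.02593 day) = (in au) 7.532e-10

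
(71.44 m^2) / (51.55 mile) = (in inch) 0.0339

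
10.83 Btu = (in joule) 1.143e+04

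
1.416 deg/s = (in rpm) 0.236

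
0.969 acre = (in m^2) 3921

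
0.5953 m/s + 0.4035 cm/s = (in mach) 0.00176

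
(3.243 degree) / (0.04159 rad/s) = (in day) 1.575e-05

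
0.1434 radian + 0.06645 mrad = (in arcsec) 2.959e+04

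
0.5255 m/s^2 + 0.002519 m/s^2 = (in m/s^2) 0.528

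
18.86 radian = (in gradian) 1201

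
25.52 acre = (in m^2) 1.033e+05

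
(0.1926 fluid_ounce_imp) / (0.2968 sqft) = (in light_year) 2.098e-20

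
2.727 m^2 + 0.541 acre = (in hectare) 0.2192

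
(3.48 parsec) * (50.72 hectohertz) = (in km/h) 1.961e+21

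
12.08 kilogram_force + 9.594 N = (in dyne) 1.281e+07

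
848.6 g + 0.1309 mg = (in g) 848.6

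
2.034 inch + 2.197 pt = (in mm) 52.44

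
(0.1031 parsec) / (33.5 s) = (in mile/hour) 2.124e+14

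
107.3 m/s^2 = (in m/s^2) 107.3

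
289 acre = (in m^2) 1.17e+06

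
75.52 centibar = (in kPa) 75.52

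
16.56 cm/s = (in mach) 0.0004863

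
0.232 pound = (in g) 105.2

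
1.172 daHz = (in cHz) 1172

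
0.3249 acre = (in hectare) 0.1315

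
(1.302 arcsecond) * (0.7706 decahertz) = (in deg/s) 0.002787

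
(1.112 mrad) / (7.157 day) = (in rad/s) 1.798e-09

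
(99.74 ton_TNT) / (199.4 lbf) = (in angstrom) 4.705e+18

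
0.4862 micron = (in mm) 0.0004862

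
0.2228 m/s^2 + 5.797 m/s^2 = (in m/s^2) 6.02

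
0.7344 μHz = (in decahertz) 7.344e-08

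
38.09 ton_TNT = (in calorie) 3.809e+10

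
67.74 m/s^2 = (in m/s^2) 67.74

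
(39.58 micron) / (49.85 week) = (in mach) 3.856e-15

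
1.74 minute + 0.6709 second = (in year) 3.332e-06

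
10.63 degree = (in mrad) 185.5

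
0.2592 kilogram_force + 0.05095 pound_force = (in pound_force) 0.6224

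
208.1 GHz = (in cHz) 2.081e+13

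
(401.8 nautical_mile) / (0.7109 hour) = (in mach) 0.8539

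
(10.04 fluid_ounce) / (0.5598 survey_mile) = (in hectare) 3.296e-11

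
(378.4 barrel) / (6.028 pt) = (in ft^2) 3.045e+05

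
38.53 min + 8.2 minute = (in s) 2804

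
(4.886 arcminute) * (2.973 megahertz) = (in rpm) 4.035e+04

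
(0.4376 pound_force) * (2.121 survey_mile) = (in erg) 6.644e+10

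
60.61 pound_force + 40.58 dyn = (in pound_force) 60.61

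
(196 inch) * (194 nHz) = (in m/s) 9.658e-07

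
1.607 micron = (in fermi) 1.607e+09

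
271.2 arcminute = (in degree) 4.52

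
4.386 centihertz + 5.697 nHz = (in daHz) 0.004386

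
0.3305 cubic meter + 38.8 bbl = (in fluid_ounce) 2.198e+05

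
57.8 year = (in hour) 5.063e+05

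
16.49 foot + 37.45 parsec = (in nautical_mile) 6.24e+14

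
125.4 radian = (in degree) 7185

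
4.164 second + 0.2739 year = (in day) 99.97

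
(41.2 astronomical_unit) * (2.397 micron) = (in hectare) 1477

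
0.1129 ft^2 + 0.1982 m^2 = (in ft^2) 2.246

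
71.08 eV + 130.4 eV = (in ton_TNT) 7.715e-27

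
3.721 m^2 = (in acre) 0.0009195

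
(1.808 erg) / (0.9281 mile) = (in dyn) 1.21e-05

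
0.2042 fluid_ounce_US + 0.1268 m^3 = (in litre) 126.8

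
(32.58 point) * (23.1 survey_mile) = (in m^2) 427.3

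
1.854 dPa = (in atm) 1.83e-06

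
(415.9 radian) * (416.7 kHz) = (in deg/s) 9.93e+09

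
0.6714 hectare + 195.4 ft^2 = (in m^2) 6732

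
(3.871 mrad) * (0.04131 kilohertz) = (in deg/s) 9.162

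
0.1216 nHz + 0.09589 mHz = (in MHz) 9.589e-11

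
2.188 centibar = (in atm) 0.02159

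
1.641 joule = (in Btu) 0.001555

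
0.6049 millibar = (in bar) 0.0006049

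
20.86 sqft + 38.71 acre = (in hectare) 15.67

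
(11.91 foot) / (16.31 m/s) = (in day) 2.576e-06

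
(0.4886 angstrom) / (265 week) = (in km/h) 1.097e-18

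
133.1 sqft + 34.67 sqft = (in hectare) 0.001559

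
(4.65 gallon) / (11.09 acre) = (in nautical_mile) 2.118e-10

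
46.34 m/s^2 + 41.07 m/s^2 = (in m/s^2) 87.41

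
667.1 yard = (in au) 4.078e-09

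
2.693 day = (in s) 2.327e+05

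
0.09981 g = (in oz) 0.003521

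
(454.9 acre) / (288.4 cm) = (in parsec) 2.069e-11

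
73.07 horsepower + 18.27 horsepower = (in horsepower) 91.34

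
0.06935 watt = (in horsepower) 9.3e-05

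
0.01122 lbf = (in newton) 0.04991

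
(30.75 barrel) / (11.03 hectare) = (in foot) 0.0001454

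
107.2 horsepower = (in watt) 7.994e+04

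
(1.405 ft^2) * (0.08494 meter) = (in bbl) 0.06974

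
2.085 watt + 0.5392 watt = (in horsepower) 0.003519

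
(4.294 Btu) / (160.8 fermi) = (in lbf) 6.334e+15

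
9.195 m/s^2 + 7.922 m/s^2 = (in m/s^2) 17.12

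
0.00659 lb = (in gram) 2.989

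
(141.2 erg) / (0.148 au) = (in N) 6.377e-16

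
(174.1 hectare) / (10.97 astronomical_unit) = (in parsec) 3.438e-23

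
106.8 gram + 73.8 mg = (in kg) 0.1069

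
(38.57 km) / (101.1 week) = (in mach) 1.853e-06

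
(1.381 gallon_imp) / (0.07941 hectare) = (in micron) 7.906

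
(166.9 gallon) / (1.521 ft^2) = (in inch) 176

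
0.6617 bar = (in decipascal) 6.617e+05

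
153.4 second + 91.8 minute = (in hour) 1.573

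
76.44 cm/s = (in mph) 1.71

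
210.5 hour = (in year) 0.02403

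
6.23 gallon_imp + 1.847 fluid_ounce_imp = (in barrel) 0.1785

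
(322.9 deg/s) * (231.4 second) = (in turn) 207.6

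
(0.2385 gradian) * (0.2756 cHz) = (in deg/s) 0.0005916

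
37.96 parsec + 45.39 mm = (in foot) 3.843e+18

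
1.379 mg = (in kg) 1.379e-06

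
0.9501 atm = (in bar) 0.9627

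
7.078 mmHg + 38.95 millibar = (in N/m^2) 4839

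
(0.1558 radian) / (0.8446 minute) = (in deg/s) 0.1762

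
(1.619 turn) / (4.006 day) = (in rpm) 0.0002807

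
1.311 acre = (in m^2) 5305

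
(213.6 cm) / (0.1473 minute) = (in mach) 0.0007098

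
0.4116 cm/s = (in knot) 0.008001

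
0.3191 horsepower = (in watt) 238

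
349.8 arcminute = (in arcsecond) 2.099e+04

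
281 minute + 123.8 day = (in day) 124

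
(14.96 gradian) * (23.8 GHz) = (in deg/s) 3.204e+11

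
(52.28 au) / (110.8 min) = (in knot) 2.287e+09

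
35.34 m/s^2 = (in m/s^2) 35.34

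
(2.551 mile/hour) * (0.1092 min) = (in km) 0.007472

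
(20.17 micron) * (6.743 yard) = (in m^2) 0.0001244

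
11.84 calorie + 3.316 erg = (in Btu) 0.04695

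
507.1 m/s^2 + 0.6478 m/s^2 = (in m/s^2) 507.7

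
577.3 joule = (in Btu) 0.5472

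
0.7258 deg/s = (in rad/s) 0.01267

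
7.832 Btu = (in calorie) 1975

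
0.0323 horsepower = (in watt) 24.09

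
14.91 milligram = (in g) 0.01491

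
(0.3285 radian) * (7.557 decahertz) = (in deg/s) 1422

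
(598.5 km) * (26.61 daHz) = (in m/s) 1.593e+08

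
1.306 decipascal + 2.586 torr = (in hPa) 3.449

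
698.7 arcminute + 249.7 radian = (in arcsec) 5.155e+07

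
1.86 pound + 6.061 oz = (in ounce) 35.82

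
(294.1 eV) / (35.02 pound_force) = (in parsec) 9.803e-36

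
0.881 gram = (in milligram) 881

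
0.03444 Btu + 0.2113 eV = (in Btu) 0.03444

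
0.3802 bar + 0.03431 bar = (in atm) 0.4091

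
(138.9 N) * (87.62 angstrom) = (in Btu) 1.154e-09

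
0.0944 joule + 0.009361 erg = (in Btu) 8.947e-05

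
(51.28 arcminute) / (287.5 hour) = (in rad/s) 1.441e-08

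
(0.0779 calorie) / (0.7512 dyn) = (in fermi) 4.339e+19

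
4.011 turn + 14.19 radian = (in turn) 6.269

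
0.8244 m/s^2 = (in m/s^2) 0.8244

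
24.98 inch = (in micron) 6.345e+05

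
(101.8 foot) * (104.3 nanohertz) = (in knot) 6.291e-06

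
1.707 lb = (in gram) 774.3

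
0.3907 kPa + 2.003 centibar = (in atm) 0.02362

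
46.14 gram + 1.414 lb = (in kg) 0.6875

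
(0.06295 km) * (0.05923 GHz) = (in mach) 1.095e+07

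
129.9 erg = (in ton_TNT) 3.105e-15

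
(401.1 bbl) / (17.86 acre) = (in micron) 882.3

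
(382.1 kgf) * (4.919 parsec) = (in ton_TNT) 1.359e+11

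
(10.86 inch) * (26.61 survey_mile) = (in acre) 2.919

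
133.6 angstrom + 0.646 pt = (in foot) 0.0007477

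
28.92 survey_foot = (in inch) 347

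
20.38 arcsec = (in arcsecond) 20.38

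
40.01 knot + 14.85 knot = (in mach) 0.08289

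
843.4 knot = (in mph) 970.6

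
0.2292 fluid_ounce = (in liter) 0.006778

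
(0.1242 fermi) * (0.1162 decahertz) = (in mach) 4.238e-19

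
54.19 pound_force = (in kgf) 24.58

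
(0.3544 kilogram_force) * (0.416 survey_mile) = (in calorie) 556.1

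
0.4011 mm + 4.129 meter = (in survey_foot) 13.55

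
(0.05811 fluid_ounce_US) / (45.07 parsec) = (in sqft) 1.33e-23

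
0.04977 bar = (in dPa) 4.977e+04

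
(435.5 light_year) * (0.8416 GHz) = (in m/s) 3.468e+27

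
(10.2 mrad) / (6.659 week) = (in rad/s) 2.533e-09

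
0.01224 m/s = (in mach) 3.595e-05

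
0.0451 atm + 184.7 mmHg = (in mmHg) 219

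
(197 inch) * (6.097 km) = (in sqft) 3.284e+05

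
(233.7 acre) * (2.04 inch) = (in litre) 4.9e+07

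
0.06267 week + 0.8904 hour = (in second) 4.111e+04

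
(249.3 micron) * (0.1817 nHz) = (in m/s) 4.53e-14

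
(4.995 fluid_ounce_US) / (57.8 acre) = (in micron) 0.0006315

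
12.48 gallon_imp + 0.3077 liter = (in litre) 57.04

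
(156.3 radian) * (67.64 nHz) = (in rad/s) 1.057e-05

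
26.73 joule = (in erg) 2.673e+08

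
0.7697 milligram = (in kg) 7.697e-07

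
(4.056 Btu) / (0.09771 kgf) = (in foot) 1.465e+04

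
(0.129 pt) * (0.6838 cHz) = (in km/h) 1.12e-06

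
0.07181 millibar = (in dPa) 71.81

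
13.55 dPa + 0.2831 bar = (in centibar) 28.31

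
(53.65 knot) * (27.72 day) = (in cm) 6.61e+09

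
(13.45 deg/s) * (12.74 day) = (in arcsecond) 5.33e+10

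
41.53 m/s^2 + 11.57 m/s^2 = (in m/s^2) 53.1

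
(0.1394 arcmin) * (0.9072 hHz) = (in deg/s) 0.2108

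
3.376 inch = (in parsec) 2.779e-18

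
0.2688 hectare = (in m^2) 2688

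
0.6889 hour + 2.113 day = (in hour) 51.4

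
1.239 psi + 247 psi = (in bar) 17.12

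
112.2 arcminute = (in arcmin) 112.2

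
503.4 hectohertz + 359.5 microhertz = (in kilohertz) 50.34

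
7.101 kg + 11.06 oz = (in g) 7415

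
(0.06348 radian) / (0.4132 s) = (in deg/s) 8.802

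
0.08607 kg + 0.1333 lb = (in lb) 0.3231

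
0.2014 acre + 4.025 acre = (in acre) 4.226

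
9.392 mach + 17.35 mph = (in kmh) 1.154e+04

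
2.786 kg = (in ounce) 98.27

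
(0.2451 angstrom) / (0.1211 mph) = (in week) 7.486e-16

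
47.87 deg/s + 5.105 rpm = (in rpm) 13.08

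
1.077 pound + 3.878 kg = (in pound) 9.627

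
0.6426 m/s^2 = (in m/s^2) 0.6426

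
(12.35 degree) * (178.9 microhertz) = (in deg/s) 0.002209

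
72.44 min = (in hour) 1.207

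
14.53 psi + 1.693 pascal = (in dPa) 1.002e+06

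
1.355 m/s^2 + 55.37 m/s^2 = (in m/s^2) 56.72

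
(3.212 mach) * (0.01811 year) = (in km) 6.246e+05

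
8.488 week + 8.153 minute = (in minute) 8.557e+04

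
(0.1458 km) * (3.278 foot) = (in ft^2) 1568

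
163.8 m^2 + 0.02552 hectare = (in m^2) 419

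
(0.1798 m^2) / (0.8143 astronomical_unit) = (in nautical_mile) 7.97e-16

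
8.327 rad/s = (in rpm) 79.52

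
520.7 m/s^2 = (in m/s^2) 520.7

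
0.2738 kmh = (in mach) 0.0002234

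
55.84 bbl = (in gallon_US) 2345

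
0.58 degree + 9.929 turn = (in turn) 9.931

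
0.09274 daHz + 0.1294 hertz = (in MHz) 1.057e-06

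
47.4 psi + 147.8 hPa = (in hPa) 3416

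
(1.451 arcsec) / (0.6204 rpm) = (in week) 1.79e-10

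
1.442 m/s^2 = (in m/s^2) 1.442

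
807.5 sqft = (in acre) 0.01854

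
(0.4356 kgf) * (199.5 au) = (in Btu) 1.208e+11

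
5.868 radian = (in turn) 0.9339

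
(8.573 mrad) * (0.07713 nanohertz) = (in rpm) 6.314e-12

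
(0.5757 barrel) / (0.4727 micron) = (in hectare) 19.36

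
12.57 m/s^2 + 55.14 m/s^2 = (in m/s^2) 67.71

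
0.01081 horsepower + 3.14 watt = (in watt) 11.2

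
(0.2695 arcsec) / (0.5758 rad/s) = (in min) 3.782e-08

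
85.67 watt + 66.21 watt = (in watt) 151.9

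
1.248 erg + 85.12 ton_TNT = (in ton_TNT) 85.12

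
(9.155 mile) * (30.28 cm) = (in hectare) 0.4461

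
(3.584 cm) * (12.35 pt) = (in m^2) 0.0001561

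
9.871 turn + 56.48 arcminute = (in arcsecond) 1.28e+07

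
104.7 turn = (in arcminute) 2.262e+06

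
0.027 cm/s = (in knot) 0.0005248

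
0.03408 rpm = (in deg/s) 0.2045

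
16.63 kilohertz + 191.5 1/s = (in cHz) 1.682e+06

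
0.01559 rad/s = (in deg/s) 0.8932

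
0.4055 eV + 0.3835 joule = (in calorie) 0.09166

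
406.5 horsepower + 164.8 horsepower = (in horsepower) 571.3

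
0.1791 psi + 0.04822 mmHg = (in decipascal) 1.241e+04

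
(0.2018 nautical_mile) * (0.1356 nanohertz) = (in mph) 1.134e-07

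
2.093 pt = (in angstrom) 7.384e+06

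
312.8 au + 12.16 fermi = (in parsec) 0.001516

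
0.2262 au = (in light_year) 3.577e-06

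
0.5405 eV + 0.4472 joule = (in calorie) 0.1069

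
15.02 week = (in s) 9.084e+06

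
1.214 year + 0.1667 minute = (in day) 443.1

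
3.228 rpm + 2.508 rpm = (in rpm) 5.736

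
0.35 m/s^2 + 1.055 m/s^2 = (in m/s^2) 1.405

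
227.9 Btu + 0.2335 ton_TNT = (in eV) 6.099e+27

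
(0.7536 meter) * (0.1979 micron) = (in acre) 3.685e-11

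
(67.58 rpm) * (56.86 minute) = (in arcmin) 8.3e+07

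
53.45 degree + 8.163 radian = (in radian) 9.096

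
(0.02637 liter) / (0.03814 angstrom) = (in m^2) 6.914e+06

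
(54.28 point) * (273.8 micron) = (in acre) 1.296e-09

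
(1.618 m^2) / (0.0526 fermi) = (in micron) 3.076e+22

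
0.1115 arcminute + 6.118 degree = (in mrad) 106.8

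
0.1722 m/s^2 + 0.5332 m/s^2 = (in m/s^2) 0.7054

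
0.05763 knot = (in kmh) 0.1067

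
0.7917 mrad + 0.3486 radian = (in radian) 0.3494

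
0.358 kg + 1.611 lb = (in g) 1089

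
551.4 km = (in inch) 2.171e+07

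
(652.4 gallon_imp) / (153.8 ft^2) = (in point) 588.4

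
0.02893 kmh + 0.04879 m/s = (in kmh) 0.2046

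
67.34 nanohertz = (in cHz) 6.734e-06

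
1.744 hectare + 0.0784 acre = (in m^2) 1.776e+04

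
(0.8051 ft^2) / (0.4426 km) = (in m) 0.000169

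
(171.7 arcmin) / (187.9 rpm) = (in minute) 4.23e-05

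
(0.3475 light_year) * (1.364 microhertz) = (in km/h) 1.614e+10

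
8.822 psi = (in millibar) 608.3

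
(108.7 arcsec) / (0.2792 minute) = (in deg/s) 0.001802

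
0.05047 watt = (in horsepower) 6.768e-05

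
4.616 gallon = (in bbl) 0.1099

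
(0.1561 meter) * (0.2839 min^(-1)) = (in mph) 0.001652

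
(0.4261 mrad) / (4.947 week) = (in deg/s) 8.16e-09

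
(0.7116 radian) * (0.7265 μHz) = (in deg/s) 2.962e-05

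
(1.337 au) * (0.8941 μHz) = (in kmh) 6.438e+05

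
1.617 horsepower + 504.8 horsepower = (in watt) 3.776e+05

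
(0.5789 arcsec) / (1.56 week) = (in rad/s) 2.975e-12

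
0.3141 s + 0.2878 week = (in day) 2.015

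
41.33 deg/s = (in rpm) 6.888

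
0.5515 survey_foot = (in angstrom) 1.681e+09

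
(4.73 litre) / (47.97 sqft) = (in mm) 1.061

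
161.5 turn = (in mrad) 1.015e+06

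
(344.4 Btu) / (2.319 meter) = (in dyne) 1.567e+10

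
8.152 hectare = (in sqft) 8.775e+05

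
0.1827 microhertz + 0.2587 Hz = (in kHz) 0.0002587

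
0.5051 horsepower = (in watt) 376.7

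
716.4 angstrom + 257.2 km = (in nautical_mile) 138.9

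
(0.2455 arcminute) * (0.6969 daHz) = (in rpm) 0.004752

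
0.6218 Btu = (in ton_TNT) 1.568e-07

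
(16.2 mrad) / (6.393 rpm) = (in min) 0.0004033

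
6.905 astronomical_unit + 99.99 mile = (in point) 2.928e+15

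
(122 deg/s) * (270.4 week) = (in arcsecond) 7.183e+13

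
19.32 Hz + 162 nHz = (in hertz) 19.32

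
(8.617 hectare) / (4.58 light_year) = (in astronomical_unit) 1.329e-23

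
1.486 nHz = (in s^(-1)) 1.486e-09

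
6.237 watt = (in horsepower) 0.008364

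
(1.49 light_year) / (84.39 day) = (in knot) 3.758e+09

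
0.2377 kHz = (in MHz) 0.0002377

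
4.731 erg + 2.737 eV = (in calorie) 1.131e-07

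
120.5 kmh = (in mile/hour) 74.88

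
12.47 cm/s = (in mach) 0.0003662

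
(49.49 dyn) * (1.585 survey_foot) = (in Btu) 2.266e-07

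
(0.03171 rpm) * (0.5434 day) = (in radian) 155.9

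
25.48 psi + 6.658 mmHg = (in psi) 25.61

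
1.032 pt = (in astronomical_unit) 2.434e-15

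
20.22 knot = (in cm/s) 1040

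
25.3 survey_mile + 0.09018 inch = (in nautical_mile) 21.99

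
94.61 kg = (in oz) 3337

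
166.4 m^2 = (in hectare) 0.01664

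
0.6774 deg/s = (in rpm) 0.1129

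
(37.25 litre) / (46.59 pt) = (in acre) 0.00056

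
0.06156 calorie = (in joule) 0.2576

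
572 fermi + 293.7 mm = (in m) 0.2937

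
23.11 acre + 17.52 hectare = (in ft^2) 2.893e+06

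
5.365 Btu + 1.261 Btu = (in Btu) 6.626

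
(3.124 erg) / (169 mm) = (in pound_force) 4.156e-07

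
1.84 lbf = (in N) 8.185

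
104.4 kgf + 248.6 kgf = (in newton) 3462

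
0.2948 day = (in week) 0.04211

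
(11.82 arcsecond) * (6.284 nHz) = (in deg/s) 2.063e-11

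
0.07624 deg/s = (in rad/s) 0.001331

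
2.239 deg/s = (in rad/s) 0.03908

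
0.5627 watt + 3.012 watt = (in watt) 3.575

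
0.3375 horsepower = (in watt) 251.7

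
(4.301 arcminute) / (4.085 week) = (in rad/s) 5.064e-10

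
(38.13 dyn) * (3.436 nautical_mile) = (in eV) 1.514e+19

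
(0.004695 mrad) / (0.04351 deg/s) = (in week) 1.022e-08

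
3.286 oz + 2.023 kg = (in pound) 4.665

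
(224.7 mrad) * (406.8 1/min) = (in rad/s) 1.523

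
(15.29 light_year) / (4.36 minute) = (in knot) 1.075e+15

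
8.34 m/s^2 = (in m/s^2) 8.34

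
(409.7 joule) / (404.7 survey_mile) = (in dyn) 62.9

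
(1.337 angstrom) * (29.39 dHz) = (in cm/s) 3.929e-08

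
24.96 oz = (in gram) 707.6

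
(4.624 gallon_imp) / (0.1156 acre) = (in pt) 0.1274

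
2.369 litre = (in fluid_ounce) 80.11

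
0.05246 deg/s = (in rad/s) 0.0009156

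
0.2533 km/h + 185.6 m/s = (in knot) 360.9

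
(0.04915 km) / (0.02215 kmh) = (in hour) 2.219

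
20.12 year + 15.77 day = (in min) 1.06e+07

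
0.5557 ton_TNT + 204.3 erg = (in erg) 2.325e+16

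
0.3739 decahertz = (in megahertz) 3.739e-06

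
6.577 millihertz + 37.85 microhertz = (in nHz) 6.615e+06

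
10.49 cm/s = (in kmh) 0.3776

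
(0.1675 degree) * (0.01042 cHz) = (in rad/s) 3.046e-07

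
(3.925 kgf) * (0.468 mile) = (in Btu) 27.48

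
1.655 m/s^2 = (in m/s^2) 1.655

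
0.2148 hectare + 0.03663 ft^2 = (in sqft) 2.312e+04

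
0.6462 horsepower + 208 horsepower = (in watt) 1.556e+05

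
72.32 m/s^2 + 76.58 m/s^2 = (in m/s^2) 148.9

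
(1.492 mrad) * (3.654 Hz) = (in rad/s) 0.005452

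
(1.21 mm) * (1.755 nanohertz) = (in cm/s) 2.124e-10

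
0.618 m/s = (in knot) 1.201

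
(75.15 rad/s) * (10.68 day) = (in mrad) 6.934e+10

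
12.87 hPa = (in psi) 0.1867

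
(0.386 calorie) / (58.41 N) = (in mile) 1.718e-05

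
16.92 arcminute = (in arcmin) 16.92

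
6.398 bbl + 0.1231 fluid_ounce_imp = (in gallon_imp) 223.8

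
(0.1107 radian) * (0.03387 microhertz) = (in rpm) 3.58e-08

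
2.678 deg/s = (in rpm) 0.4463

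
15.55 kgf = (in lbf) 34.28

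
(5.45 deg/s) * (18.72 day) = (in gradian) 9.794e+06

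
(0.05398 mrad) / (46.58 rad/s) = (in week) 1.916e-12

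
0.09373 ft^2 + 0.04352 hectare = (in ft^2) 4685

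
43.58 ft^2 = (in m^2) 4.049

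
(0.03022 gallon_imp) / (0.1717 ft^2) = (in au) 5.757e-14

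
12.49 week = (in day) 87.43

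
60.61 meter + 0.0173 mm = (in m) 60.61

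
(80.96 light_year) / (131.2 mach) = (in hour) 4.763e+09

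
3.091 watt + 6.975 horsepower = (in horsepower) 6.979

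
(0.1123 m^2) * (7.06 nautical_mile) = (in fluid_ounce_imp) 5.168e+07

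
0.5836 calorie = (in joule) 2.442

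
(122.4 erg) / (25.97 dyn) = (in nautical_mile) 2.545e-05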